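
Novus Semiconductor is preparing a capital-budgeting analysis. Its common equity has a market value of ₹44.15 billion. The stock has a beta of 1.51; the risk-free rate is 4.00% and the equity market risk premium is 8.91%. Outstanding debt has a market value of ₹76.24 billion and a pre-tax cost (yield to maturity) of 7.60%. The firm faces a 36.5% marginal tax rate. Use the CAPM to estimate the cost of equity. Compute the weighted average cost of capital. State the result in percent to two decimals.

Cost of equity via CAPM: Re = 4.0% + 1.51 × 8.91% = 17.4541%.
Total capital V = 44.15 + 76.24 = 120.39.
Equity: weight = 44.15/120.39 = 0.3667; cost = 17.4541%.
Debt: weight = 76.24/120.39 = 0.6333; after-tax cost = 7.6% × (1 − 36.5%) = 4.8260%.
WACC = 0.3667 × 17.4541% + 0.6333 × 4.8260% = 9.4570%.

9.46%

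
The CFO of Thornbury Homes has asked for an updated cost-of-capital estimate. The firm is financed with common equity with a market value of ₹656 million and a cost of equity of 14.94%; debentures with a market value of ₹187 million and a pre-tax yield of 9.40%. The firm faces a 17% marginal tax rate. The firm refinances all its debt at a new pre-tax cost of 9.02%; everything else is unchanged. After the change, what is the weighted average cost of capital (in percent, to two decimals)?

13.29%

After the change:
Total capital V = 656 + 187 = 843.
Equity: weight = 656/843 = 0.7782; cost = 14.94%.
Debentures: weight = 187/843 = 0.2218; after-tax cost = 9.02% × (1 − 17%) = 7.4866%.
WACC = 0.7782 × 14.9400% + 0.2218 × 7.4866% = 13.2866%.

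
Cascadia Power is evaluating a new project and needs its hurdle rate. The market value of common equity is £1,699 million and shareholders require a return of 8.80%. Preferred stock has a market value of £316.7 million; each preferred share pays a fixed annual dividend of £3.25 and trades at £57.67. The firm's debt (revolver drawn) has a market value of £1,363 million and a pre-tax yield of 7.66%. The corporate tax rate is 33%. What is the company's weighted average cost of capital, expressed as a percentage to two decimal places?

Cost of preferred: Rp = 3.25 / 57.67 = 5.6355%.
Total capital V = 1699 + 316.7 + 1363 = 3378.7.
Equity: weight = 1699/3378.7 = 0.5029; cost = 8.8%.
Preferred: weight = 316.7/3378.7 = 0.0937; cost = 5.6355%.
Revolver drawn: weight = 1363/3378.7 = 0.4034; after-tax cost = 7.66% × (1 − 33%) = 5.1322%.
WACC = 0.5029 × 8.8000% + 0.0937 × 5.6355% + 0.4034 × 5.1322% = 7.0238%.

7.02%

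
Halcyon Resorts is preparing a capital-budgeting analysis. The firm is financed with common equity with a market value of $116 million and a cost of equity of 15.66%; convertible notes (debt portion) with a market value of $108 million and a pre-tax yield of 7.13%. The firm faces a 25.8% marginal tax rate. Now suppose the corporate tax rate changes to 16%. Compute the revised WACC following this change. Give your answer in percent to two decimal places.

11.00%

After the change:
Total capital V = 116 + 108 = 224.
Equity: weight = 116/224 = 0.5179; cost = 15.66%.
Convertible notes (debt portion): weight = 108/224 = 0.4821; after-tax cost = 7.13% × (1 − 16%) = 5.9892%.
WACC = 0.5179 × 15.6600% + 0.4821 × 5.9892% = 10.9973%.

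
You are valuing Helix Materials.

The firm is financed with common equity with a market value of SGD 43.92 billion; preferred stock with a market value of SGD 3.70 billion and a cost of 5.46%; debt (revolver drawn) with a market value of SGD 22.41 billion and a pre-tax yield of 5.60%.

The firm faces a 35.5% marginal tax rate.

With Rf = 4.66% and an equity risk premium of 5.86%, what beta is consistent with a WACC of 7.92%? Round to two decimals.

0.97

Total capital V = 43.92 + 3.7 + 22.41 = 70.03.
Equity weight = 43.92/70.03 = 0.6272.
Preferred weight = 3.7/70.03 = 0.0528.
Revolver drawn weight = 22.41/70.03 = 0.3200.
Debt contribution = 0.3200 × 5.6% × (1 − 35.5%) = 1.1559%.
Preferred contribution = 0.0528 × 5.46% = 0.2885%.
Required equity contribution = 7.92% − 1.4443% = 6.4757%  ⇒  Re = 10.3254%.
CAPM: 10.3254% = 4.66% + β × 5.86%  ⇒  β = 0.9668.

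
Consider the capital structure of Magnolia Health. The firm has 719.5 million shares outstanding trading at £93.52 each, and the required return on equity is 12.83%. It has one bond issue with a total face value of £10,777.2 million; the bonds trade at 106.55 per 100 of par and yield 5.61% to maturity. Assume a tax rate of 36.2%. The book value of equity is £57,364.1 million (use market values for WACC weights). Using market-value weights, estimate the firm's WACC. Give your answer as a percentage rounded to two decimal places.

Market value of equity E = 93.52 × 719.5m = 67287.64m. Market value of debt D = 10777.2m × 106.55/100 = 11483.1066m.
Total capital V = 67287.64 + 11483.1066 = 78770.7466.
Equity: weight = 67287.64/78770.7466 = 0.8542; cost = 12.83%.
Bonds outstanding: weight = 11483.1066/78770.7466 = 0.1458; after-tax cost = 5.61% × (1 − 36.2%) = 3.5792%.
WACC = 0.8542 × 12.8300% + 0.1458 × 3.5792% = 11.4814%.

11.48%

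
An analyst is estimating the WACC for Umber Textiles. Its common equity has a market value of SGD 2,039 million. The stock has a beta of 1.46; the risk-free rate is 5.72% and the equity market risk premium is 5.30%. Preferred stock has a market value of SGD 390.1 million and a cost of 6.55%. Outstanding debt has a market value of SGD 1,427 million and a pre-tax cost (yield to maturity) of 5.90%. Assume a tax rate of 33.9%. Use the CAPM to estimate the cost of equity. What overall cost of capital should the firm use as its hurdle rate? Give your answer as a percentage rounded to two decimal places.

Cost of equity via CAPM: Re = 5.72% + 1.46 × 5.3% = 13.4580%.
Total capital V = 2039 + 390.1 + 1427 = 3856.1.
Equity: weight = 2039/3856.1 = 0.5288; cost = 13.458%.
Preferred: weight = 390.1/3856.1 = 0.1012; cost = 6.55%.
Debt: weight = 1427/3856.1 = 0.3701; after-tax cost = 5.9% × (1 − 33.9%) = 3.8999%.
WACC = 0.5288 × 13.4580% + 0.1012 × 6.5500% + 0.3701 × 3.8999% = 9.2221%.

9.22%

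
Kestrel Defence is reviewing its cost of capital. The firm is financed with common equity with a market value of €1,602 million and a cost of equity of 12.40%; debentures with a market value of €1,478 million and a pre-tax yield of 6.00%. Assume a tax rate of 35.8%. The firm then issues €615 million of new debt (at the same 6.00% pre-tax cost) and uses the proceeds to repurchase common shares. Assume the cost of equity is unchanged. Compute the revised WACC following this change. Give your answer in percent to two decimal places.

6.59%

After the change:
Total capital V = 987 + 2093 = 3080.
Equity: weight = 987/3080 = 0.3205; cost = 12.4%.
Debentures: weight = 2093/3080 = 0.6795; after-tax cost = 6% × (1 − 35.8%) = 3.8520%.
WACC = 0.3205 × 12.4000% + 0.6795 × 3.8520% = 6.5912%.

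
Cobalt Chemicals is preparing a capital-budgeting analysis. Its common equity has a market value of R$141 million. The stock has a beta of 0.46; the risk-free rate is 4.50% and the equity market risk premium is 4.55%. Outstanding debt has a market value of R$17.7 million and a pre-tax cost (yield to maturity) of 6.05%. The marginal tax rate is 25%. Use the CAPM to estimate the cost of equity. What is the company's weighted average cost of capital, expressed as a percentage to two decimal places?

Cost of equity via CAPM: Re = 4.5% + 0.46 × 4.55% = 6.5930%.
Total capital V = 141 + 17.7 = 158.7.
Equity: weight = 141/158.7 = 0.8885; cost = 6.593%.
Debt: weight = 17.7/158.7 = 0.1115; after-tax cost = 6.05% × (1 − 25%) = 4.5375%.
WACC = 0.8885 × 6.5930% + 0.1115 × 4.5375% = 6.3637%.

6.36%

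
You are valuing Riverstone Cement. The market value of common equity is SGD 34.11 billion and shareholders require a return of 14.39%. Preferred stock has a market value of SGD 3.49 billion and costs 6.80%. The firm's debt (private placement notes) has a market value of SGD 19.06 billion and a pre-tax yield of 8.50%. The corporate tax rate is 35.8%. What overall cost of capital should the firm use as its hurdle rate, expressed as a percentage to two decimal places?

10.92%

Total capital V = 34.11 + 3.49 + 19.06 = 56.66.
Equity: weight = 34.11/56.66 = 0.6020; cost = 14.39%.
Preferred: weight = 3.49/56.66 = 0.0616; cost = 6.8%.
Private placement notes: weight = 19.06/56.66 = 0.3364; after-tax cost = 8.5% × (1 − 35.8%) = 5.4570%.
WACC = 0.6020 × 14.3900% + 0.0616 × 6.8000% + 0.3364 × 5.4570% = 10.9175%.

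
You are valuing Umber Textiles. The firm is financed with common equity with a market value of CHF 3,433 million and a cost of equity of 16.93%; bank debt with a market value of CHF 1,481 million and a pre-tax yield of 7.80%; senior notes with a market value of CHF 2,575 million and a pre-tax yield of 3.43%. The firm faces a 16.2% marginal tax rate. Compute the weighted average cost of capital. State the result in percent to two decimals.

Total capital V = 3433 + 1481 + 2575 = 7489.
Equity: weight = 3433/7489 = 0.4584; cost = 16.93%.
Bank debt: weight = 1481/7489 = 0.1978; after-tax cost = 7.8% × (1 − 16.2%) = 6.5364%.
Senior notes: weight = 2575/7489 = 0.3438; after-tax cost = 3.43% × (1 − 16.2%) = 2.8743%.
WACC = 0.4584 × 16.9300% + 0.1978 × 6.5364% + 0.3438 × 2.8743% = 10.0417%.

10.04%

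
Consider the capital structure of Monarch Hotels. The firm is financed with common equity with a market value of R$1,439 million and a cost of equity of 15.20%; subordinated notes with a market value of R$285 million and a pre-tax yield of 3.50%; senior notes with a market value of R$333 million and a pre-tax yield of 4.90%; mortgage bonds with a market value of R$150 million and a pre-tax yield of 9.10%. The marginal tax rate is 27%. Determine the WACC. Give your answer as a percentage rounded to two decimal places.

Total capital V = 1439 + 285 + 333 + 150 = 2207.
Equity: weight = 1439/2207 = 0.6520; cost = 15.2%.
Subordinated notes: weight = 285/2207 = 0.1291; after-tax cost = 3.5% × (1 − 27%) = 2.5550%.
Senior notes: weight = 333/2207 = 0.1509; after-tax cost = 4.9% × (1 − 27%) = 3.5770%.
Mortgage bonds: weight = 150/2207 = 0.0680; after-tax cost = 9.1% × (1 − 27%) = 6.6430%.
WACC = 0.6520 × 15.2000% + 0.1291 × 2.5550% + 0.1509 × 3.5770% + 0.0680 × 6.6430% = 11.2318%.

11.23%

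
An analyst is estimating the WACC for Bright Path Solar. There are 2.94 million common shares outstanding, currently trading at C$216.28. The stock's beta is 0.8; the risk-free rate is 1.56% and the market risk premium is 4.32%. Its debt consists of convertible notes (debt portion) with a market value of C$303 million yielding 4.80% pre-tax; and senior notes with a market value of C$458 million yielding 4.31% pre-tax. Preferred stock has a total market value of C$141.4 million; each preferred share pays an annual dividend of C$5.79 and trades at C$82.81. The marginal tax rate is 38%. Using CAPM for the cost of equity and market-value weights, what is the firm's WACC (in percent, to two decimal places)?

Cost of equity via CAPM: Re = 1.56% + 0.8 × 4.32% = 5.0160%.
Cost of preferred: Rp = 5.79 / 82.81 = 6.9919%.
Market value of equity E = 216.28 × 2.94m = 635.8632m.
Total capital V = 635.8632 + 141.4 + 303 + 458 = 1538.2632.
Equity: weight = 635.8632/1538.2632 = 0.4134; cost = 5.016%.
Preferred: weight = 141.4/1538.2632 = 0.0919; cost = 6.9919%.
Convertible notes (debt portion): weight = 303/1538.2632 = 0.1970; after-tax cost = 4.8% × (1 − 38%) = 2.9760%.
Senior notes: weight = 458/1538.2632 = 0.2977; after-tax cost = 4.31% × (1 − 38%) = 2.6722%.
WACC = 0.4134 × 5.0160% + 0.0919 × 6.9919% + 0.1970 × 2.9760% + 0.2977 × 2.6722% = 4.0980%.

4.10%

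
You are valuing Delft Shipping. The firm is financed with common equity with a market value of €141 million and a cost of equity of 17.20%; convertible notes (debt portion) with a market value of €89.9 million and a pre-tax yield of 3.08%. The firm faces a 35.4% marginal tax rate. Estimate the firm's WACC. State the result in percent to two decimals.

11.28%

Total capital V = 141 + 89.9 = 230.9.
Equity: weight = 141/230.9 = 0.6107; cost = 17.2%.
Convertible notes (debt portion): weight = 89.9/230.9 = 0.3893; after-tax cost = 3.08% × (1 − 35.4%) = 1.9897%.
WACC = 0.6107 × 17.2000% + 0.3893 × 1.9897% = 11.2779%.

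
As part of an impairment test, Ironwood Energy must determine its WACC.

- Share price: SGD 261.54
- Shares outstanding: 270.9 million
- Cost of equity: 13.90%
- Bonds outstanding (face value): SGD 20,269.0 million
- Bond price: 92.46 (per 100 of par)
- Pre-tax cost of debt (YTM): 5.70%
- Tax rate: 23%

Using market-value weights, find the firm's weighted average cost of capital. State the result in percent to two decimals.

11.91%

Market value of equity E = 261.54 × 270.9m = 70851.186m. Market value of debt D = 20269m × 92.46/100 = 18740.7174m.
Total capital V = 70851.186 + 18740.7174 = 89591.9034.
Equity: weight = 70851.186/89591.9034 = 0.7908; cost = 13.9%.
Bonds outstanding: weight = 18740.7174/89591.9034 = 0.2092; after-tax cost = 5.7% × (1 − 23%) = 4.3890%.
WACC = 0.7908 × 13.9000% + 0.2092 × 4.3890% = 11.9105%.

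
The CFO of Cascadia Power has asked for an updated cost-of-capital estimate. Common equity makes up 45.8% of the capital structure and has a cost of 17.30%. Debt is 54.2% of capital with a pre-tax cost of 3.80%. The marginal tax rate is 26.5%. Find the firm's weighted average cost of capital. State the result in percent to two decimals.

After-tax cost of debt = 3.8% × (1 − 26.5%) = 2.7930%.
WACC = 0.458 × 17.3000% + 0.542 × 2.7930% = 9.4372%.

9.44%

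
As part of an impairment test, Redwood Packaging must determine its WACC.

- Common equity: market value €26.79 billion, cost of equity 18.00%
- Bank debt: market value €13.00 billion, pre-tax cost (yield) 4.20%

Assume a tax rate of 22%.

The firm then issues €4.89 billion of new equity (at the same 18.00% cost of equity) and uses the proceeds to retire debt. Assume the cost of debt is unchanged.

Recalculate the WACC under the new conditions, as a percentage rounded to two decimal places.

After the change:
Total capital V = 31.68 + 8.11 = 39.79.
Equity: weight = 31.68/39.79 = 0.7962; cost = 18%.
Bank debt: weight = 8.11/39.79 = 0.2038; after-tax cost = 4.2% × (1 − 22%) = 3.2760%.
WACC = 0.7962 × 18.0000% + 0.2038 × 3.2760% = 14.9990%.

15.00%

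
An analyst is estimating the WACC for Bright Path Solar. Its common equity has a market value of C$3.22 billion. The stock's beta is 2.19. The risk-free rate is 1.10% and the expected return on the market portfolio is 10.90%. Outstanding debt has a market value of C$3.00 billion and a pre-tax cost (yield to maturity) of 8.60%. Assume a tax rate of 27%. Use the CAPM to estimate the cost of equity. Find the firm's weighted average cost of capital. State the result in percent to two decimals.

14.71%

Market risk premium = 10.9% − 1.1% = 9.8%.
Cost of equity via CAPM: Re = 1.1% + 2.19 × 9.8% = 22.5620%.
Total capital V = 3.22 + 3 = 6.22.
Equity: weight = 3.22/6.22 = 0.5177; cost = 22.562%.
Debt: weight = 3/6.22 = 0.4823; after-tax cost = 8.6% × (1 − 27%) = 6.2780%.
WACC = 0.5177 × 22.5620% + 0.4823 × 6.2780% = 14.7080%.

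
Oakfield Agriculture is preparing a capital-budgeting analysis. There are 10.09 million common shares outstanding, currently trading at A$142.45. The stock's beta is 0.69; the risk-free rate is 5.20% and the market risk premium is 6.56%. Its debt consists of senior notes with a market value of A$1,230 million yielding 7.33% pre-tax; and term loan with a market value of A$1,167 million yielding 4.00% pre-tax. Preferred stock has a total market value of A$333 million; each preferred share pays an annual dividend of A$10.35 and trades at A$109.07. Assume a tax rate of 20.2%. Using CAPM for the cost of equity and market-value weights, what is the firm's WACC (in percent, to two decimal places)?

6.73%

Cost of equity via CAPM: Re = 5.2% + 0.69 × 6.56% = 9.7264%.
Cost of preferred: Rp = 10.35 / 109.07 = 9.4893%.
Market value of equity E = 142.45 × 10.09m = 1437.3205m.
Total capital V = 1437.3205 + 333 + 1230 + 1167 = 4167.3205.
Equity: weight = 1437.3205/4167.3205 = 0.3449; cost = 9.7264%.
Preferred: weight = 333/4167.3205 = 0.0799; cost = 9.4893%.
Senior notes: weight = 1230/4167.3205 = 0.2952; after-tax cost = 7.33% × (1 − 20.2%) = 5.8493%.
Term loan: weight = 1167/4167.3205 = 0.2800; after-tax cost = 4% × (1 − 20.2%) = 3.1920%.
WACC = 0.3449 × 9.7264% + 0.0799 × 9.4893% + 0.2952 × 5.8493% + 0.2800 × 3.1920% = 6.7333%.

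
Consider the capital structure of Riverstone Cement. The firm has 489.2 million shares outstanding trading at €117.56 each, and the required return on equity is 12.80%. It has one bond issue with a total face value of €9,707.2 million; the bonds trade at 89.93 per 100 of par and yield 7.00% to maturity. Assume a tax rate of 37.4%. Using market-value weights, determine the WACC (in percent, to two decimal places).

11.69%

Market value of equity E = 117.56 × 489.2m = 57510.352m. Market value of debt D = 9707.2m × 89.93/100 = 8729.68496m.
Total capital V = 57510.352 + 8729.68496 = 66240.03696.
Equity: weight = 57510.352/66240.03696 = 0.8682; cost = 12.8%.
Bonds outstanding: weight = 8729.68496/66240.03696 = 0.1318; after-tax cost = 7% × (1 − 37.4%) = 4.3820%.
WACC = 0.8682 × 12.8000% + 0.1318 × 4.3820% = 11.6906%.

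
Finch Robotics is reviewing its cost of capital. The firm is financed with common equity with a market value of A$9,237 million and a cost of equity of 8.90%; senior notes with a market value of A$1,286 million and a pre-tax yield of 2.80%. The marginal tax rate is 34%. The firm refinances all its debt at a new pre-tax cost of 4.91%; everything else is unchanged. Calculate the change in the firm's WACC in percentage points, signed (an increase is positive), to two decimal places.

Current WACC:
Total capital V = 9237 + 1286 = 10523.
Equity: weight = 9237/10523 = 0.8778; cost = 8.9%.
Senior notes: weight = 1286/10523 = 0.1222; after-tax cost = 2.8% × (1 − 34%) = 1.8480%.
WACC = 0.8778 × 8.9000% + 0.1222 × 1.8480% = 8.0382%.
After the change:
Total capital V = 9237 + 1286 = 10523.
Equity: weight = 9237/10523 = 0.8778; cost = 8.9%.
Senior notes: weight = 1286/10523 = 0.1222; after-tax cost = 4.91% × (1 − 34%) = 3.2406%.
WACC = 0.8778 × 8.9000% + 0.1222 × 3.2406% = 8.2084%.
Change in WACC = 8.2084% − 8.0382% = 0.1702 pp.

+0.17 pp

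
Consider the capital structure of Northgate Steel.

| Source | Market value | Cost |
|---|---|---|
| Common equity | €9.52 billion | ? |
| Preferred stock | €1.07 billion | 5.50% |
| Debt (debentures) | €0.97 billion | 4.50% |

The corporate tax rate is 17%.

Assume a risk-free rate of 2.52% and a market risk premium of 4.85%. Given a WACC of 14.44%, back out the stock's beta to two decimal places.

2.89

Total capital V = 9.52 + 1.07 + 0.97 = 11.56.
Equity weight = 9.52/11.56 = 0.8235.
Preferred weight = 1.07/11.56 = 0.0926.
Debentures weight = 0.97/11.56 = 0.0839.
Debt contribution = 0.0839 × 4.5% × (1 − 17%) = 0.3134%.
Preferred contribution = 0.0926 × 5.5% = 0.5091%.
Required equity contribution = 14.44% − 0.8225% = 13.6175%  ⇒  Re = 16.5356%.
CAPM: 16.5356% = 2.52% + β × 4.85%  ⇒  β = 2.8898.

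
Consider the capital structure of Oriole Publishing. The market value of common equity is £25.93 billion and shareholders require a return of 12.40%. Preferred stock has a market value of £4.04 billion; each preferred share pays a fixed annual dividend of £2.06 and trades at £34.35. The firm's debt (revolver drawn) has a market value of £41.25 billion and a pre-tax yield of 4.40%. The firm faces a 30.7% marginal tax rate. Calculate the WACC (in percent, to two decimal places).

6.62%

Cost of preferred: Rp = 2.06 / 34.35 = 5.9971%.
Total capital V = 25.93 + 4.04 + 41.25 = 71.22.
Equity: weight = 25.93/71.22 = 0.3641; cost = 12.4%.
Preferred: weight = 4.04/71.22 = 0.0567; cost = 5.9971%.
Revolver drawn: weight = 41.25/71.22 = 0.5792; after-tax cost = 4.4% × (1 − 30.7%) = 3.0492%.
WACC = 0.3641 × 12.4000% + 0.0567 × 5.9971% + 0.5792 × 3.0492% = 6.6209%.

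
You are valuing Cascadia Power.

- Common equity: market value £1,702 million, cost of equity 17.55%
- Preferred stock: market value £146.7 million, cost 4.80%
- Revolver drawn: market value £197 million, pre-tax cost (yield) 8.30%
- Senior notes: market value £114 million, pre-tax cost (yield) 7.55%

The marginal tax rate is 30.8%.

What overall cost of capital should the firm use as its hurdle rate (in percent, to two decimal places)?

Total capital V = 1702 + 146.7 + 197 + 114 = 2159.7.
Equity: weight = 1702/2159.7 = 0.7881; cost = 17.55%.
Preferred: weight = 146.7/2159.7 = 0.0679; cost = 4.8%.
Revolver drawn: weight = 197/2159.7 = 0.0912; after-tax cost = 8.3% × (1 − 30.8%) = 5.7436%.
Senior notes: weight = 114/2159.7 = 0.0528; after-tax cost = 7.55% × (1 − 30.8%) = 5.2246%.
WACC = 0.7881 × 17.5500% + 0.0679 × 4.8000% + 0.0912 × 5.7436% + 0.0528 × 5.2246% = 14.9564%.

14.96%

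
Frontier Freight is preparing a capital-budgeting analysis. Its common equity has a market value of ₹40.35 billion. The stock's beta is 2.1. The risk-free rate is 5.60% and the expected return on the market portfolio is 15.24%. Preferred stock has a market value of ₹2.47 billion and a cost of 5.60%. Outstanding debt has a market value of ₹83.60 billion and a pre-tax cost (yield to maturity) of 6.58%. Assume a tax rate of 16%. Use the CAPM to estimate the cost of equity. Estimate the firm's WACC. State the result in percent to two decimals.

12.01%

Market risk premium = 15.24% − 5.6% = 9.64%.
Cost of equity via CAPM: Re = 5.6% + 2.1 × 9.64% = 25.8440%.
Total capital V = 40.35 + 2.47 + 83.6 = 126.42.
Equity: weight = 40.35/126.42 = 0.3192; cost = 25.844%.
Preferred: weight = 2.47/126.42 = 0.0195; cost = 5.6%.
Debt: weight = 83.6/126.42 = 0.6613; after-tax cost = 6.58% × (1 − 16%) = 5.5272%.
WACC = 0.3192 × 25.8440% + 0.0195 × 5.6000% + 0.6613 × 5.5272% = 12.0132%.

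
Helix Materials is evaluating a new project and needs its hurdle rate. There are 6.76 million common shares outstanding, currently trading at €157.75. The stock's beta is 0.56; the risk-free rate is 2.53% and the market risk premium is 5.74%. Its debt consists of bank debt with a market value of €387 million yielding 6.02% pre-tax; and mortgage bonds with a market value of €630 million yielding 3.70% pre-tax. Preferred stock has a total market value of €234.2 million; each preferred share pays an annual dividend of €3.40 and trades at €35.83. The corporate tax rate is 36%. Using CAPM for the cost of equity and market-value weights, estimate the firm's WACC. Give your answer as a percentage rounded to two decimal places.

4.89%

Cost of equity via CAPM: Re = 2.53% + 0.56 × 5.74% = 5.7444%.
Cost of preferred: Rp = 3.4 / 35.83 = 9.4893%.
Market value of equity E = 157.75 × 6.76m = 1066.39m.
Total capital V = 1066.39 + 234.2 + 387 + 630 = 2317.59.
Equity: weight = 1066.39/2317.59 = 0.4601; cost = 5.7444%.
Preferred: weight = 234.2/2317.59 = 0.1011; cost = 9.4893%.
Bank debt: weight = 387/2317.59 = 0.1670; after-tax cost = 6.02% × (1 − 36%) = 3.8528%.
Mortgage bonds: weight = 630/2317.59 = 0.2718; after-tax cost = 3.7% × (1 − 36%) = 2.3680%.
WACC = 0.4601 × 5.7444% + 0.1011 × 9.4893% + 0.1670 × 3.8528% + 0.2718 × 2.3680% = 4.8891%.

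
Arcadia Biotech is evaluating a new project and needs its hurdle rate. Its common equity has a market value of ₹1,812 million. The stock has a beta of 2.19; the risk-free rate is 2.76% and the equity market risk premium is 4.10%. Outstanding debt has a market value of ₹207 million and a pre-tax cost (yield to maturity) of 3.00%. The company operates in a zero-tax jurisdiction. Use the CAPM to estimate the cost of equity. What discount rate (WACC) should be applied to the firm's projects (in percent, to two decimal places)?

10.84%

Cost of equity via CAPM: Re = 2.76% + 2.19 × 4.1% = 11.7390%.
Total capital V = 1812 + 207 = 2019.
Equity: weight = 1812/2019 = 0.8975; cost = 11.739%.
Debt: weight = 207/2019 = 0.1025; after-tax cost = 3% × (1 − 0%) = 3.0000%.
WACC = 0.8975 × 11.7390% + 0.1025 × 3.0000% = 10.8430%.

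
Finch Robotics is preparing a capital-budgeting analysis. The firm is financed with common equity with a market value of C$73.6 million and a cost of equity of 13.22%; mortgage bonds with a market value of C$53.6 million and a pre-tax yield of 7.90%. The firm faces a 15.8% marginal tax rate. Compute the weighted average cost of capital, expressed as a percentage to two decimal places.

Total capital V = 73.6 + 53.6 = 127.2.
Equity: weight = 73.6/127.2 = 0.5786; cost = 13.22%.
Mortgage bonds: weight = 53.6/127.2 = 0.4214; after-tax cost = 7.9% × (1 − 15.8%) = 6.6518%.
WACC = 0.5786 × 13.2200% + 0.4214 × 6.6518% = 10.4523%.

10.45%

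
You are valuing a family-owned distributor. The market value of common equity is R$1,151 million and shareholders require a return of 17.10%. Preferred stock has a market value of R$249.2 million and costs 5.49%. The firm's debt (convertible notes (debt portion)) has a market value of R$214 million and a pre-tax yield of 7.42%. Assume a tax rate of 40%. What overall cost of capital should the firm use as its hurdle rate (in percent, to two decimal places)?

13.63%

Total capital V = 1151 + 249.2 + 214 = 1614.2.
Equity: weight = 1151/1614.2 = 0.7130; cost = 17.1%.
Preferred: weight = 249.2/1614.2 = 0.1544; cost = 5.49%.
Convertible notes (debt portion): weight = 214/1614.2 = 0.1326; after-tax cost = 7.42% × (1 − 40%) = 4.4520%.
WACC = 0.7130 × 17.1000% + 0.1544 × 5.4900% + 0.1326 × 4.4520% = 13.6309%.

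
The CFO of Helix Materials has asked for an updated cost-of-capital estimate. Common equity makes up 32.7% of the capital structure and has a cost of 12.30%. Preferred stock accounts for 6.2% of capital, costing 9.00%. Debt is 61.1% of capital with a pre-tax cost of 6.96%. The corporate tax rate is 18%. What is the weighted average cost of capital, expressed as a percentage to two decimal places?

After-tax cost of debt = 6.96% × (1 − 18%) = 5.7072%.
WACC = 0.327 × 12.3000% + 0.062 × 9.0000% + 0.611 × 5.7072% = 8.0672%.

8.07%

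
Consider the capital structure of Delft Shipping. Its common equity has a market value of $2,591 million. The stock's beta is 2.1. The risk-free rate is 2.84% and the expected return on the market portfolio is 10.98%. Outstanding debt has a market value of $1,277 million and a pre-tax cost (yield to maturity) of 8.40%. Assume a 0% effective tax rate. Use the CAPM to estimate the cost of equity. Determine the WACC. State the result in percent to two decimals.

16.13%

Market risk premium = 10.98% − 2.84% = 8.14%.
Cost of equity via CAPM: Re = 2.84% + 2.1 × 8.14% = 19.9340%.
Total capital V = 2591 + 1277 = 3868.
Equity: weight = 2591/3868 = 0.6699; cost = 19.934%.
Debt: weight = 1277/3868 = 0.3301; after-tax cost = 8.4% × (1 − 0%) = 8.4000%.
WACC = 0.6699 × 19.9340% + 0.3301 × 8.4000% = 16.1261%.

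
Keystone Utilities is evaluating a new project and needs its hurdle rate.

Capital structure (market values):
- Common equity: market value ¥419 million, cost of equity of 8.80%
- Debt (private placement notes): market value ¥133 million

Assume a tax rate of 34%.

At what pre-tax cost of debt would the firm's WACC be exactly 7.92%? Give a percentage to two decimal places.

Total capital V = 419 + 133 = 552.
Equity weight = 419/552 = 0.7591.
Private placement notes weight = 133/552 = 0.2409.
Equity contribution = 0.7591 × 8.8% = 6.6797%.
Remaining for debt = 7.92% − 6.6797% = 1.2403%.
Rd × (1 − 34%) × 0.2409 = 1.2403%  ⇒  Rd = 7.7995%.

7.80%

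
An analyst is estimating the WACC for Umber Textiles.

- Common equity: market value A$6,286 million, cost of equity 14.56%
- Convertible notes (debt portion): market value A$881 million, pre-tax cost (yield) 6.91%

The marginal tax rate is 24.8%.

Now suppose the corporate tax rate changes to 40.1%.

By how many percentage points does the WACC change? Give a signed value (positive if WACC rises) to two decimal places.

-0.13 pp

Current WACC:
Total capital V = 6286 + 881 = 7167.
Equity: weight = 6286/7167 = 0.8771; cost = 14.56%.
Convertible notes (debt portion): weight = 881/7167 = 0.1229; after-tax cost = 6.91% × (1 − 24.8%) = 5.1963%.
WACC = 0.8771 × 14.5600% + 0.1229 × 5.1963% = 13.4090%.
After the change:
Total capital V = 6286 + 881 = 7167.
Equity: weight = 6286/7167 = 0.8771; cost = 14.56%.
Convertible notes (debt portion): weight = 881/7167 = 0.1229; after-tax cost = 6.91% × (1 − 40.1%) = 4.1391%.
WACC = 0.8771 × 14.5600% + 0.1229 × 4.1391% = 13.2790%.
Change in WACC = 13.2790% − 13.4090% = -0.1300 pp.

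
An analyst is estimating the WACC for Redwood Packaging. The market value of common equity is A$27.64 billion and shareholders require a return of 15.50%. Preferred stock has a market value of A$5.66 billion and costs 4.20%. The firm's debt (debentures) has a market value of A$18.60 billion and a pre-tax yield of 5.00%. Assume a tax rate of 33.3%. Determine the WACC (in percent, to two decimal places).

9.91%

Total capital V = 27.64 + 5.66 + 18.6 = 51.9.
Equity: weight = 27.64/51.9 = 0.5326; cost = 15.5%.
Preferred: weight = 5.66/51.9 = 0.1091; cost = 4.2%.
Debentures: weight = 18.6/51.9 = 0.3584; after-tax cost = 5% × (1 − 33.3%) = 3.3350%.
WACC = 0.5326 × 15.5000% + 0.1091 × 4.2000% + 0.3584 × 3.3350% = 9.9080%.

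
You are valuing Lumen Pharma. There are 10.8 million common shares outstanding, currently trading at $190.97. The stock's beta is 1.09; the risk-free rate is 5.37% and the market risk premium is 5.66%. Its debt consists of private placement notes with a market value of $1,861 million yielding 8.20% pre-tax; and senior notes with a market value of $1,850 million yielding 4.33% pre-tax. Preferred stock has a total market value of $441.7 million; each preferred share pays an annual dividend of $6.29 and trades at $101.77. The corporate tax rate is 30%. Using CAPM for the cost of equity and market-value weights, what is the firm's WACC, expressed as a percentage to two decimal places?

Cost of equity via CAPM: Re = 5.37% + 1.09 × 5.66% = 11.5394%.
Cost of preferred: Rp = 6.29 / 101.77 = 6.1806%.
Market value of equity E = 190.97 × 10.8m = 2062.476m.
Total capital V = 2062.476 + 441.7 + 1861 + 1850 = 6215.176.
Equity: weight = 2062.476/6215.176 = 0.3318; cost = 11.5394%.
Preferred: weight = 441.7/6215.176 = 0.0711; cost = 6.1806%.
Private placement notes: weight = 1861/6215.176 = 0.2994; after-tax cost = 8.2% × (1 − 30%) = 5.7400%.
Senior notes: weight = 1850/6215.176 = 0.2977; after-tax cost = 4.33% × (1 − 30%) = 3.0310%.
WACC = 0.3318 × 11.5394% + 0.0711 × 6.1806% + 0.2994 × 5.7400% + 0.2977 × 3.0310% = 6.8895%.

6.89%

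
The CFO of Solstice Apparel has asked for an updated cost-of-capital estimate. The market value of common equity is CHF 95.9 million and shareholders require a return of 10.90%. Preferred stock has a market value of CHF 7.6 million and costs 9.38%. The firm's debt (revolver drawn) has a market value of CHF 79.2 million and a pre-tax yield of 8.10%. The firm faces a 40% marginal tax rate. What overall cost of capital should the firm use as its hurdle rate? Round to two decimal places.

Total capital V = 95.9 + 7.6 + 79.2 = 182.7.
Equity: weight = 95.9/182.7 = 0.5249; cost = 10.9%.
Preferred: weight = 7.6/182.7 = 0.0416; cost = 9.38%.
Revolver drawn: weight = 79.2/182.7 = 0.4335; after-tax cost = 8.1% × (1 − 40%) = 4.8600%.
WACC = 0.5249 × 10.9000% + 0.0416 × 9.3800% + 0.4335 × 4.8600% = 8.2184%.

8.22%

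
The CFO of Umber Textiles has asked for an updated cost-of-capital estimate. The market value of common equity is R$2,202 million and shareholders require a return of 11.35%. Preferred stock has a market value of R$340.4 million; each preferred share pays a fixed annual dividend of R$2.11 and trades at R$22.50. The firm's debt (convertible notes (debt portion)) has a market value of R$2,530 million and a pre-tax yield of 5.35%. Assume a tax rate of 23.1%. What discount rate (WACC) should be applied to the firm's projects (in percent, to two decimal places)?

Cost of preferred: Rp = 2.11 / 22.5 = 9.3778%.
Total capital V = 2202 + 340.4 + 2530 = 5072.4.
Equity: weight = 2202/5072.4 = 0.4341; cost = 11.35%.
Preferred: weight = 340.4/5072.4 = 0.0671; cost = 9.3778%.
Convertible notes (debt portion): weight = 2530/5072.4 = 0.4988; after-tax cost = 5.35% × (1 − 23.1%) = 4.1141%.
WACC = 0.4341 × 11.3500% + 0.0671 × 9.3778% + 0.4988 × 4.1141% = 7.6086%.

7.61%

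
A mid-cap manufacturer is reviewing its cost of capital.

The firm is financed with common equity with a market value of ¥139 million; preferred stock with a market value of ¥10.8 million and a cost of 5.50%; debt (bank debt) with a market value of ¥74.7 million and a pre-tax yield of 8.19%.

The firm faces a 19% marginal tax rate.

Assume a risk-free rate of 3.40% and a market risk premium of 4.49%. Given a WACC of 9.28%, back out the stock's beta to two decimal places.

Total capital V = 139 + 10.8 + 74.7 = 224.5.
Equity weight = 139/224.5 = 0.6192.
Preferred weight = 10.8/224.5 = 0.0481.
Bank debt weight = 74.7/224.5 = 0.3327.
Debt contribution = 0.3327 × 8.19% × (1 − 19%) = 2.2074%.
Preferred contribution = 0.0481 × 5.5% = 0.2646%.
Required equity contribution = 9.28% − 2.4719% = 6.8081%  ⇒  Re = 10.9957%.
CAPM: 10.9957% = 3.4% + β × 4.49%  ⇒  β = 1.6917.

1.69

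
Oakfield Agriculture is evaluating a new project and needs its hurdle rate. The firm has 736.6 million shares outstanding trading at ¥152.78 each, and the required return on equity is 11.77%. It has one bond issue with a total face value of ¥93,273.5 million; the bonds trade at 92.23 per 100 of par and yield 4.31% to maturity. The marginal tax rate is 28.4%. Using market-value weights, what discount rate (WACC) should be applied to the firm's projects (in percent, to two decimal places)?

Market value of equity E = 152.78 × 736.6m = 112537.748m. Market value of debt D = 93273.5m × 92.23/100 = 86026.14905m.
Total capital V = 112537.748 + 86026.14905 = 198563.89705.
Equity: weight = 112537.748/198563.89705 = 0.5668; cost = 11.77%.
Bonds outstanding: weight = 86026.14905/198563.89705 = 0.4332; after-tax cost = 4.31% × (1 − 28.4%) = 3.0860%.
WACC = 0.5668 × 11.7700% + 0.4332 × 3.0860% = 8.0077%.

8.01%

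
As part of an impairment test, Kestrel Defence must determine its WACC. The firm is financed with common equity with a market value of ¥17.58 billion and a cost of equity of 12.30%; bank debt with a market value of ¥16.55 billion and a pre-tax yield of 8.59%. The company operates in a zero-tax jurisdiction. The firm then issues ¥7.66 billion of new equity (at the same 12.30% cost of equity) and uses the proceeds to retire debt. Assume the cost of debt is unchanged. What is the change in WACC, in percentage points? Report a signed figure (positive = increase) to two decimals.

Current WACC:
Total capital V = 17.58 + 16.55 = 34.13.
Equity: weight = 17.58/34.13 = 0.5151; cost = 12.3%.
Bank debt: weight = 16.55/34.13 = 0.4849; after-tax cost = 8.59% × (1 − 0%) = 8.5900%.
WACC = 0.5151 × 12.3000% + 0.4849 × 8.5900% = 10.5010%.
After the change:
Total capital V = 25.24 + 8.89 = 34.13.
Equity: weight = 25.24/34.13 = 0.7395; cost = 12.3%.
Bank debt: weight = 8.89/34.13 = 0.2605; after-tax cost = 8.59% × (1 − 0%) = 8.5900%.
WACC = 0.7395 × 12.3000% + 0.2605 × 8.5900% = 11.3336%.
Change in WACC = 11.3336% − 10.5010% = 0.8327 pp.

+0.83 pp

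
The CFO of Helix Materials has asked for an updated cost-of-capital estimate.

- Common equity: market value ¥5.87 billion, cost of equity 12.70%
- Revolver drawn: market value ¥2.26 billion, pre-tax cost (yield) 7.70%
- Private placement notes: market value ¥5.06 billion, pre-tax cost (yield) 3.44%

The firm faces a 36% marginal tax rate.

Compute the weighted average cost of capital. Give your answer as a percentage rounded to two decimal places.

7.34%

Total capital V = 5.87 + 2.26 + 5.06 = 13.19.
Equity: weight = 5.87/13.19 = 0.4450; cost = 12.7%.
Revolver drawn: weight = 2.26/13.19 = 0.1713; after-tax cost = 7.7% × (1 − 36%) = 4.9280%.
Private placement notes: weight = 5.06/13.19 = 0.3836; after-tax cost = 3.44% × (1 − 36%) = 2.2016%.
WACC = 0.4450 × 12.7000% + 0.1713 × 4.9280% + 0.3836 × 2.2016% = 7.3409%.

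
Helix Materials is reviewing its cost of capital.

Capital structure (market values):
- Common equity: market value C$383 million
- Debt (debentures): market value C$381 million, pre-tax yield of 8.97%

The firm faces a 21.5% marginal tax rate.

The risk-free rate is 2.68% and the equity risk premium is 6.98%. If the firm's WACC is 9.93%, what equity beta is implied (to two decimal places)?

1.45

Total capital V = 383 + 381 = 764.
Equity weight = 383/764 = 0.5013.
Debentures weight = 381/764 = 0.4987.
Debt contribution = 0.4987 × 8.97% × (1 − 21.5%) = 3.5115%.
Required equity contribution = 9.93% − 3.5115% = 6.4185%  ⇒  Re = 12.8035%.
CAPM: 12.8035% = 2.68% + β × 6.98%  ⇒  β = 1.4504.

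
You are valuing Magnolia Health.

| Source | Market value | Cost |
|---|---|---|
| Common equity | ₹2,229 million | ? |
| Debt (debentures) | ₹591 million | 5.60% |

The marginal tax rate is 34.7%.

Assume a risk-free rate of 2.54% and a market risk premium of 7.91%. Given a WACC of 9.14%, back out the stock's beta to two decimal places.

1.02

Total capital V = 2229 + 591 = 2820.
Equity weight = 2229/2820 = 0.7904.
Debentures weight = 591/2820 = 0.2096.
Debt contribution = 0.2096 × 5.6% × (1 − 34.7%) = 0.7664%.
Required equity contribution = 9.14% − 0.7664% = 8.3736%  ⇒  Re = 10.5938%.
CAPM: 10.5938% = 2.54% + β × 7.91%  ⇒  β = 1.0182.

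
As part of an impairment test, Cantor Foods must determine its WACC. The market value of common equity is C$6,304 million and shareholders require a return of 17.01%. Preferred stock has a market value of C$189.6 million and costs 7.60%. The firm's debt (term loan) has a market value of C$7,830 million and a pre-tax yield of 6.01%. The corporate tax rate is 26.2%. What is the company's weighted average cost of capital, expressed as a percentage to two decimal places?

10.01%

Total capital V = 6304 + 189.6 + 7830 = 14323.6.
Equity: weight = 6304/14323.6 = 0.4401; cost = 17.01%.
Preferred: weight = 189.6/14323.6 = 0.0132; cost = 7.6%.
Term loan: weight = 7830/14323.6 = 0.5467; after-tax cost = 6.01% × (1 − 26.2%) = 4.4354%.
WACC = 0.4401 × 17.0100% + 0.0132 × 7.6000% + 0.5467 × 4.4354% = 10.0115%.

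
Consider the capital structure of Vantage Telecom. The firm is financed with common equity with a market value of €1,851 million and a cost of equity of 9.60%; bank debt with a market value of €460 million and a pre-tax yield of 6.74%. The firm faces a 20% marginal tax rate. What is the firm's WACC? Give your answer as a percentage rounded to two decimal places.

8.76%

Total capital V = 1851 + 460 = 2311.
Equity: weight = 1851/2311 = 0.8010; cost = 9.6%.
Bank debt: weight = 460/2311 = 0.1990; after-tax cost = 6.74% × (1 − 20%) = 5.3920%.
WACC = 0.8010 × 9.6000% + 0.1990 × 5.3920% = 8.7624%.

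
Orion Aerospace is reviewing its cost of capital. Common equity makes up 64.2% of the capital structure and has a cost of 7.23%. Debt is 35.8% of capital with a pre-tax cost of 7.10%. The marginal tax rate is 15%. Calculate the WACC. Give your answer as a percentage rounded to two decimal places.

After-tax cost of debt = 7.1% × (1 − 15%) = 6.0350%.
WACC = 0.642 × 7.2300% + 0.358 × 6.0350% = 6.8022%.

6.80%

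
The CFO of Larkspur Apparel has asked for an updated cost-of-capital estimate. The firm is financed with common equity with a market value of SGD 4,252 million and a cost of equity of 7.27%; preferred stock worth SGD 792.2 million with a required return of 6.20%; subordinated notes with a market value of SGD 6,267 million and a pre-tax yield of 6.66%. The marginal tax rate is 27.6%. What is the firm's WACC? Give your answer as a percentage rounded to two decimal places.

Total capital V = 4252 + 792.2 + 6267 = 11311.2.
Equity: weight = 4252/11311.2 = 0.3759; cost = 7.27%.
Preferred: weight = 792.2/11311.2 = 0.0700; cost = 6.2%.
Subordinated notes: weight = 6267/11311.2 = 0.5541; after-tax cost = 6.66% × (1 − 27.6%) = 4.8218%.
WACC = 0.3759 × 7.2700% + 0.0700 × 6.2000% + 0.5541 × 4.8218% = 5.8387%.

5.84%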